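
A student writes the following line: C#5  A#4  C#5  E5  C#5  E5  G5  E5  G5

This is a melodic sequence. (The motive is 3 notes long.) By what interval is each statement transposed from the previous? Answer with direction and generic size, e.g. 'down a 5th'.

Taking 3-note groups, the heads are C#5, E5, G5: the pattern moves up a 3rd.
C#5 to E5 is up a 3rd.

up a 3rd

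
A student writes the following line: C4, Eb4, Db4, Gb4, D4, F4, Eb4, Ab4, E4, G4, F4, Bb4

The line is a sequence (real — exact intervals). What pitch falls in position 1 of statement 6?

With 4-note cells, note 1 of each statement runs C4, D4, E4.
Each moves up a 2nd. Continuing: F#4 → G#4 → A#4.

A#4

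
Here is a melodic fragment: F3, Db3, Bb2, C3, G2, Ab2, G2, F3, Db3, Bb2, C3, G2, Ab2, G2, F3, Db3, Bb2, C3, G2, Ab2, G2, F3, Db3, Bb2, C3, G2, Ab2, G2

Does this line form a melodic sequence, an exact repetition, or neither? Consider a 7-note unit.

Each 7-note cell is identical (F3 Db3 Bb2 C3 G2 Ab2 G2), restated at the same pitch.

repetition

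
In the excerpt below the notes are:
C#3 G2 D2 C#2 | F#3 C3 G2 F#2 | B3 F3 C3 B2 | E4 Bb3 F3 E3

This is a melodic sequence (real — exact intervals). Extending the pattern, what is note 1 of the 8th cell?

With 4-note cells, note 1 of each statement runs C#3, F#3, B3, E4.
Each moves up a 4th. Continuing: A4 → D5 → G5 → C6.

C6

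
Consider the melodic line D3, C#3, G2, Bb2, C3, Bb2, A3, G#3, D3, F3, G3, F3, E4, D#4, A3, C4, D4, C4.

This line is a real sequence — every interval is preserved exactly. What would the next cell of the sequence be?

The 6-note cells begin on D3, A3, E4 — each up a 5th from the last.
So cell 4 is B4 A#4 E4 G4 A4 G4.

B4 A#4 E4 G4 A4 G4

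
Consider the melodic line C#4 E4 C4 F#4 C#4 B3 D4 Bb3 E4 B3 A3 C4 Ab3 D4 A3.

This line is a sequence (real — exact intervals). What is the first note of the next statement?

Unit = 5 notes; the statements start on C#4, B3, A3, moving down a 2nd each time.
The next head, down a 2nd from A3, is G3.

G3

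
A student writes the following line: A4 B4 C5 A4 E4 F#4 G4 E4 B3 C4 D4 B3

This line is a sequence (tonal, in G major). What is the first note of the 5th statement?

Unit = 4 notes; the statements start on A4, E4, B3, moving down a 4th each time.
Continuing: F#3 → C3. Statement 5 starts on C3.

C3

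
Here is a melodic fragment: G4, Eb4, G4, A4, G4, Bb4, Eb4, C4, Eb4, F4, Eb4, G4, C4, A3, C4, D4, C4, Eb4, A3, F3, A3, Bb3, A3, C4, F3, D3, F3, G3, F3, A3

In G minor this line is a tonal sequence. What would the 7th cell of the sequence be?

Unit = 6 notes; the statements start on G4, Eb4, C4, A3, F3, moving down a 3rd each time.
Continuing the starts: D3 → Bb2.
Statement 7 starts on Bb2 and keeps the same diatonic contour: Bb2 G2 Bb2 C3 Bb2 D3.

Bb2 G2 Bb2 C3 Bb2 D3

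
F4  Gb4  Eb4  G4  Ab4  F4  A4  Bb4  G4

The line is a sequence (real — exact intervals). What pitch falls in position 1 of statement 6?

D#5

With 3-note cells, note 1 of each statement runs F4, G4, A4.
Extending up a 2nd: B4 → C#5 → D#5.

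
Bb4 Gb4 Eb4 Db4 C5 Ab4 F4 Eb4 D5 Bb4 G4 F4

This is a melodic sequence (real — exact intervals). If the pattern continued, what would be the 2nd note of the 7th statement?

The unit is 4 notes. Position-2 pitches of the 3 shown cells: Gb4, Ab4, Bb4.
Carrying that up a 2nd forward: C5 → D5 → E5 → F#5.

F#5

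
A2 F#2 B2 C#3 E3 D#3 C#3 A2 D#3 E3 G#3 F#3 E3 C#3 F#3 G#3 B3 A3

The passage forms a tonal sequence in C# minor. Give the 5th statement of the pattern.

Unit = 6 notes; the statements start on A2, C#3, E3, moving up a 3rd each time.
Continuing the starts: G#3 → B3.
From B3 the diatonic shape gives B3 G#3 C#4 D#4 F#4 E4.

B3 G#3 C#4 D#4 F#4 E4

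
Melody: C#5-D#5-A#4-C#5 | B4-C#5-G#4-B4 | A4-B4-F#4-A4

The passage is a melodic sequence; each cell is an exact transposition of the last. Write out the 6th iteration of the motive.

Unit = 4 notes; the statements start on C#5, B4, A4, moving down a 2nd each time.
Continuing the starts: G4 → F4 → Eb4.
So cell 6 is Eb4 F4 C4 Eb4.

Eb4 F4 C4 Eb4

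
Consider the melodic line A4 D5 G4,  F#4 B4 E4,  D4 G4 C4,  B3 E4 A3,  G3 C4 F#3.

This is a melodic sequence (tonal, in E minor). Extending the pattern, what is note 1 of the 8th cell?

A2

The unit is 3 notes. Position-1 pitches of the 5 shown cells: A4, F#4, D4, B3, G3.
Extending down a 3rd: E3 → C3 → A2.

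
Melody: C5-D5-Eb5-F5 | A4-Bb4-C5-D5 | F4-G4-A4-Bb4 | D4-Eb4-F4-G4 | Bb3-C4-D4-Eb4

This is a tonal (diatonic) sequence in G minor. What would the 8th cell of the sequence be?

C3 D3 Eb3 F3

The 4-note cells begin on C5, A4, F4, D4, Bb3 — each down a 3rd from the last.
Carrying on: G3 → Eb3 → C3.
From C3 the diatonic shape gives C3 D3 Eb3 F3.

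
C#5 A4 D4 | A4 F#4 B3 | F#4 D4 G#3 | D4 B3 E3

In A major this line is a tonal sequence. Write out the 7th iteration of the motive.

The 3-note cells begin on C#5, A4, F#4, D4 — each down a 3rd from the last.
Extending down a 3rd: B3 → G#3 → E3.
From E3 the diatonic shape gives E3 C#3 F#2.

E3 C#3 F#2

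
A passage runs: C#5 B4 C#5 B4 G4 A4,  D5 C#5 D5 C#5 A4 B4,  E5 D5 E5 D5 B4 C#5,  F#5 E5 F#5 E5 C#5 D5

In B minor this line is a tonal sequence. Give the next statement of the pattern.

Taking 6-note groups, the heads are C#5, D5, E5, F#5: the pattern moves up a 2nd.
Statement 5 starts on G5 and keeps the same diatonic contour: G5 F#5 G5 F#5 D5 E5.

G5 F#5 G5 F#5 D5 E5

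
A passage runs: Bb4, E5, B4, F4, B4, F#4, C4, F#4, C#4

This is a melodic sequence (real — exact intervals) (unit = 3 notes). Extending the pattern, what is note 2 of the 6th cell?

D#3

With 3-note cells, note 2 of each statement runs E5, B4, F#4.
Each moves down a 4th. Continuing: C#4 → G#3 → D#3.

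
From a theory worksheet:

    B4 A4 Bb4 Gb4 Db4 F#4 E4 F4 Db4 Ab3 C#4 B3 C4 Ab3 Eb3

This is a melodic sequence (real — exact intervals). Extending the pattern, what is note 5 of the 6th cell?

Grouping in 5s, the 5th note of each cell is Db4, Ab3, Eb3.
Each moves down a 4th. Continuing: Bb2 → F2 → C2.

C2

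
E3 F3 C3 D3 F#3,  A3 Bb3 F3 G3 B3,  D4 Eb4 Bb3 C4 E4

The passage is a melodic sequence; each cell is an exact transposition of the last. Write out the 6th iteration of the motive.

The 5-note cells begin on E3, A3, D4 — each up a 4th from the last.
Carrying on: G4 → C5 → F5.
Statement 6 starts on F5 and keeps the same exact contour: F5 Gb5 Db5 Eb5 G5.

F5 Gb5 Db5 Eb5 G5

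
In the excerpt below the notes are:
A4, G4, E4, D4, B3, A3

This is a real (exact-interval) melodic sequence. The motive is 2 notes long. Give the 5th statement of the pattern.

The 2-note cells begin on A4, E4, B3 — each down a 4th from the last.
Extending down a 4th: F#3 → C#3.
So cell 5 is C#3 B2.

C#3 B2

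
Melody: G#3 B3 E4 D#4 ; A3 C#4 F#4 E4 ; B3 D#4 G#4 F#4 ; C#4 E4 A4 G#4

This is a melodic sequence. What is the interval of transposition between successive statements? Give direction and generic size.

With a 4-note motive the entries are G#3, A3, B3, C#4, each up a 2nd from the previous.
G#3 to A3 is up a 2nd.

up a 2nd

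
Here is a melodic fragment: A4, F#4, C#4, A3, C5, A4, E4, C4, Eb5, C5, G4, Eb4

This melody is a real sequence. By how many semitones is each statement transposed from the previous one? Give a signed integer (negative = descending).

3

The 4-note cells begin on A4, C5, Eb5 — each up a 3rd from the last.
A4→C5 is 72 − 69 = 3 semitones.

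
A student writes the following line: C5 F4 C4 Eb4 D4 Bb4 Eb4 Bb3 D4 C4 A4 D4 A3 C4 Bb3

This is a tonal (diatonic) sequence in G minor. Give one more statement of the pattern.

With a 5-note motive the entries are C5, Bb4, A4, each down a 2nd from the previous.
So cell 4 is G4 C4 G3 Bb3 A3.

G4 C4 G3 Bb3 A3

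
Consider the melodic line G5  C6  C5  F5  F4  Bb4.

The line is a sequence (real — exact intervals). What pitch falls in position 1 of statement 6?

Ab2

The unit is 2 notes. Position-1 pitches of the 3 shown cells: G5, C5, F4.
Carrying that down a 5th forward: Bb3 → Eb3 → Ab2.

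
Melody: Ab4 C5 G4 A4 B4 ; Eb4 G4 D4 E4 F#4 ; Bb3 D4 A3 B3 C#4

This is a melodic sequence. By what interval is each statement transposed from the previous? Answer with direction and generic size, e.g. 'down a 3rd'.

down a 4th

With a 5-note motive the entries are Ab4, Eb4, Bb3, each down a 4th from the previous.
Ab4 to Eb4 is down a 4th.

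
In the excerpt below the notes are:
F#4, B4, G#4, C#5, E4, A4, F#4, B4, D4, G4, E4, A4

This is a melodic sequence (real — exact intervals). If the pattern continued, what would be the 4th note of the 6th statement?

Eb4

With 4-note cells, note 4 of each statement runs C#5, B4, A4.
Carrying that down a 2nd forward: G4 → F4 → Eb4.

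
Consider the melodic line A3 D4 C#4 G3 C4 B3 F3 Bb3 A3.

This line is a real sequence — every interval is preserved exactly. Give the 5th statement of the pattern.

Db3 Gb3 F3

Unit = 3 notes; the statements start on A3, G3, F3, moving down a 2nd each time.
Carrying on: Eb3 → Db3.
So cell 5 is Db3 Gb3 F3.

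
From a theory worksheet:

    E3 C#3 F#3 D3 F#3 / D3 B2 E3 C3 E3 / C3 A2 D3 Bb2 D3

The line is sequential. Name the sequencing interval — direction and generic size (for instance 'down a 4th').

With a 5-note motive the entries are E3, D3, C3, each down a 2nd from the previous.
From E3 to D3: down a 2nd.

down a 2nd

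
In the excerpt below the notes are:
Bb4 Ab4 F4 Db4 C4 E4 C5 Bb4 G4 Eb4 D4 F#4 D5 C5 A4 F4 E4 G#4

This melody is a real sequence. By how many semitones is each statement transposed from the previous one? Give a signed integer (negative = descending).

2

With a 6-note motive the entries are Bb4, C5, D5, each up a 2nd from the previous.
Bb4 to C5 spans +2 semitones.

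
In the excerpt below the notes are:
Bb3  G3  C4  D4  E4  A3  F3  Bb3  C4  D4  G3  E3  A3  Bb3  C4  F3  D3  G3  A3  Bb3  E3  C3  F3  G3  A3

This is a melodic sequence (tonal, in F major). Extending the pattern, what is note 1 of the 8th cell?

Bb2

With 5-note cells, note 1 of each statement runs Bb3, A3, G3, F3, E3.
Carrying that down a 2nd forward: D3 → C3 → Bb2.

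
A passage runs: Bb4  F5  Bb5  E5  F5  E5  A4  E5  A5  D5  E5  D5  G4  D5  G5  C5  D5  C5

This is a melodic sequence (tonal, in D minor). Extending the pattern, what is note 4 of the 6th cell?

G4

Grouping in 6s, the 4th note of each cell is E5, D5, C5.
Each moves down a 2nd. Continuing: Bb4 → A4 → G4.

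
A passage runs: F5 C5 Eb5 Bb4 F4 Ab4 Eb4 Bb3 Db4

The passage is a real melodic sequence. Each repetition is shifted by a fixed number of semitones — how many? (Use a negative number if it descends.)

Taking 3-note groups, the heads are F5, Bb4, Eb4: the pattern moves down a 5th.
F5→Bb4 is 70 − 77 = -7 semitones.

-7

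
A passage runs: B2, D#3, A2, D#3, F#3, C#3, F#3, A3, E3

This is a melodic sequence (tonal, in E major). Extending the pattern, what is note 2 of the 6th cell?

G#4

With 3-note cells, note 2 of each statement runs D#3, F#3, A3.
Each moves up a 3rd. Continuing: C#4 → E4 → G#4.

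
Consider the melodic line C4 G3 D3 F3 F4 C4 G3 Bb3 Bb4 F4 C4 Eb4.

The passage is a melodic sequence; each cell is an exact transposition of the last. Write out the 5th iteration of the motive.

Ab5 Eb5 Bb4 Db5

Taking 4-note groups, the heads are C4, F4, Bb4: the pattern moves up a 4th.
Carrying on: Eb5 → Ab5.
From Ab5 the exact shape gives Ab5 Eb5 Bb4 Db5.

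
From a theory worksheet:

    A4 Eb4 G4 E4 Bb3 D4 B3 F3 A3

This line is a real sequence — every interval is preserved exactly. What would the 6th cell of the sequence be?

G#2 D2 F#2

Unit = 3 notes; the statements start on A4, E4, B3, moving down a 4th each time.
Carrying on: F#3 → C#3 → G#2.
Statement 6 starts on G#2 and keeps the same exact contour: G#2 D2 F#2.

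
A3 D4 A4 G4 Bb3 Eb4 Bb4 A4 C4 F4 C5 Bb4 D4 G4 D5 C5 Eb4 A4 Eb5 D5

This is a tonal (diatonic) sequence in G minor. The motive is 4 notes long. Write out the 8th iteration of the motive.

With a 4-note motive the entries are A3, Bb3, C4, D4, Eb4, each up a 2nd from the previous.
Carrying on: F4 → G4 → A4.
Statement 8 starts on A4 and keeps the same diatonic contour: A4 D5 A5 G5.

A4 D5 A5 G5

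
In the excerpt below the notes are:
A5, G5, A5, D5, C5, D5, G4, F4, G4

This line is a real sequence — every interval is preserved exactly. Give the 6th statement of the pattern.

Taking 3-note groups, the heads are A5, D5, G4: the pattern moves down a 5th.
Extending down a 5th: C4 → F3 → Bb2.
So cell 6 is Bb2 Ab2 Bb2.

Bb2 Ab2 Bb2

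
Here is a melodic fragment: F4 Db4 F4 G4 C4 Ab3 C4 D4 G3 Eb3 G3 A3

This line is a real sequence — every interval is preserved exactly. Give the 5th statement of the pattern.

A2 F2 A2 B2

With a 4-note motive the entries are F4, C4, G3, each down a 4th from the previous.
Extending down a 4th: D3 → A2.
From A2 the exact shape gives A2 F2 A2 B2.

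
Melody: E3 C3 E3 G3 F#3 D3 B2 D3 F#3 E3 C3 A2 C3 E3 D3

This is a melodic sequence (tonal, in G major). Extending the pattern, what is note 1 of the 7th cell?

Grouping in 5s, the 1st note of each cell is E3, D3, C3.
Each moves down a 2nd. Continuing: B2 → A2 → G2 → F#2.

F#2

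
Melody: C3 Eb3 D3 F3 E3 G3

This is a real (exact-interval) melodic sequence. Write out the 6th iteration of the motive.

The 2-note cells begin on C3, D3, E3 — each up a 2nd from the last.
Extending up a 2nd: F#3 → G#3 → A#3.
Statement 6 starts on A#3 and keeps the same exact contour: A#3 C#4.

A#3 C#4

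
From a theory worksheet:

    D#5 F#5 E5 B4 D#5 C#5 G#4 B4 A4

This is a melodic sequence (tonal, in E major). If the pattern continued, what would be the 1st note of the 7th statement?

F#3

Grouping in 3s, the 1st note of each cell is D#5, B4, G#4.
Extending down a 3rd: E4 → C#4 → A3 → F#3.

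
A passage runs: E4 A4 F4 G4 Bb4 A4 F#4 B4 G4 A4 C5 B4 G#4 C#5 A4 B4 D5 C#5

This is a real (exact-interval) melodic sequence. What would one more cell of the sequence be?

The 6-note cells begin on E4, F#4, G#4 — each up a 2nd from the last.
Statement 4 starts on A#4 and keeps the same exact contour: A#4 D#5 B4 C#5 E5 D#5.

A#4 D#5 B4 C#5 E5 D#5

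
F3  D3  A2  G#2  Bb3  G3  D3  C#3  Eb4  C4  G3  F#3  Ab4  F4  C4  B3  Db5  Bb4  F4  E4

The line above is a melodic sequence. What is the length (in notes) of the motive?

There are 20 notes; a 4-note unit gives 5 cells:
F3 D3 A2 G#2 | Bb3 G3 D3 C#3 | Eb4 C4 G3 F#3 | Ab4 F4 C4 B3 | Db5 Bb4 F4 E4
Each cell is the previous one up a 4th — so the unit is 4 notes.

4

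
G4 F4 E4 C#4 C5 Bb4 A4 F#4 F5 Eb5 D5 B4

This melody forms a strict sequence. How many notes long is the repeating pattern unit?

4

There are 12 notes; a 4-note unit gives 3 cells:
G4 F4 E4 C#4 | C5 Bb4 A4 F#4 | F5 Eb5 D5 B4
Every group is a transposition up a 4th of the one before; no shorter unit works.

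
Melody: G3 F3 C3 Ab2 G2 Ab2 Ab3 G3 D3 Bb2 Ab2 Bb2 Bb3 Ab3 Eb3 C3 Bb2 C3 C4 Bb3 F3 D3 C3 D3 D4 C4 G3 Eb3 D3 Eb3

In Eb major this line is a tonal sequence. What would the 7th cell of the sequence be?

F4 Eb4 Bb3 G3 F3 G3

Taking 6-note groups, the heads are G3, Ab3, Bb3, C4, D4: the pattern moves up a 2nd.
Extending up a 2nd: Eb4 → F4.
From F4 the diatonic shape gives F4 Eb4 Bb3 G3 F3 G3.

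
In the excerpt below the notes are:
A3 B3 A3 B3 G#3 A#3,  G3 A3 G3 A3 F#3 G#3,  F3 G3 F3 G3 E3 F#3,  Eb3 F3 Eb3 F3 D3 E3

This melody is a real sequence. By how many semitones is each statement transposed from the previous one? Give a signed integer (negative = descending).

-2

With a 6-note motive the entries are A3, G3, F3, Eb3, each down a 2nd from the previous.
A3→G3 is 55 − 57 = -2 semitones.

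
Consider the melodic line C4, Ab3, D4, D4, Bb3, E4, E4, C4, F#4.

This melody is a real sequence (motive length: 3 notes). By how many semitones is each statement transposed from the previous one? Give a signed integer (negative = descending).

2

The 3-note cells begin on C4, D4, E4 — each up a 2nd from the last.
C4 to D4 spans +2 semitones.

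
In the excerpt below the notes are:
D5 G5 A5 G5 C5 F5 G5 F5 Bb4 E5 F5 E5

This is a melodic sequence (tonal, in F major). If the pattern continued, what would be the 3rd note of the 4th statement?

The unit is 4 notes. Position-3 pitches of the 3 shown cells: A5, G5, F5.
Each moves down a 2nd; the next is E5.

E5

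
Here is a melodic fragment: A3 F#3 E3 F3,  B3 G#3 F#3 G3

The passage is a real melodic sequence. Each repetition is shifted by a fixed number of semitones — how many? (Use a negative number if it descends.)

Unit = 4 notes; the statements start on A3, B3, moving up a 2nd each time.
A3→B3 is 59 − 57 = 2 semitones.

2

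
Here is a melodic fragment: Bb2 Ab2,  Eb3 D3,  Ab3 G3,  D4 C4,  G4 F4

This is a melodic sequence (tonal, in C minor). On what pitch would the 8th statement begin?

Bb5

Taking 2-note groups, the heads are Bb2, Eb3, Ab3, D4, G4: the pattern moves up a 4th.
Continuing: C5 → F5 → Bb5. Statement 8 starts on Bb5.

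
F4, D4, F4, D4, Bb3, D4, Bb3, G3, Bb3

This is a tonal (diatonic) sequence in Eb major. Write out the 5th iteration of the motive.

Unit = 3 notes; the statements start on F4, D4, Bb3, moving down a 3rd each time.
Extending down a 3rd: G3 → Eb3.
From Eb3 the diatonic shape gives Eb3 C3 Eb3.

Eb3 C3 Eb3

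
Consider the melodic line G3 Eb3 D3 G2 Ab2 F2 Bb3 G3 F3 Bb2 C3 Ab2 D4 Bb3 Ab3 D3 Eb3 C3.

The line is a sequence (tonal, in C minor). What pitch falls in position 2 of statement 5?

Grouping in 6s, the 2nd note of each cell is Eb3, G3, Bb3.
Carrying that up a 3rd forward: D4 → F4.

F4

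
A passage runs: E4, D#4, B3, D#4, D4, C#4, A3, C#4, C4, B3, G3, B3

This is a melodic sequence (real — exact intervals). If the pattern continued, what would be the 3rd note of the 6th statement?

With 4-note cells, note 3 of each statement runs B3, A3, G3.
Extending down a 2nd: F3 → Eb3 → Db3.

Db3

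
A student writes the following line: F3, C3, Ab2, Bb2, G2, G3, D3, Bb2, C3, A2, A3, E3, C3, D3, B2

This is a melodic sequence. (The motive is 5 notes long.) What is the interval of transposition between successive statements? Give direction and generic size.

With a 5-note motive the entries are F3, G3, A3, each up a 2nd from the previous.
F3 to G3 is up a 2nd.

up a 2nd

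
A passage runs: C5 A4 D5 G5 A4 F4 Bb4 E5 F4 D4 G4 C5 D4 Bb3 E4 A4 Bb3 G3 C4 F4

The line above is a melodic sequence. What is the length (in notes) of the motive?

There are 20 notes; a 4-note unit gives 5 cells:
C5 A4 D5 G5 | A4 F4 Bb4 E5 | F4 D4 G4 C5 | D4 Bb3 E4 A4 | Bb3 G3 C4 F4
That's a consistent down a 3rd shift per cell, and no other grouping gives one.

4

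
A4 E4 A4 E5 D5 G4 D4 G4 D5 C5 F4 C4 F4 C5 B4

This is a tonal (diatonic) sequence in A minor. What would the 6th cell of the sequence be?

Unit = 5 notes; the statements start on A4, G4, F4, moving down a 2nd each time.
Carrying on: E4 → D4 → C4.
Statement 6 starts on C4 and keeps the same diatonic contour: C4 G3 C4 G4 F4.

C4 G3 C4 G4 F4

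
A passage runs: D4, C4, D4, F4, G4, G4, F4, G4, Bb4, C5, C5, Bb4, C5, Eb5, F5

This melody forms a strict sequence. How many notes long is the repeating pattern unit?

There are 15 notes; a 5-note unit gives 3 cells:
D4 C4 D4 F4 G4 | G4 F4 G4 Bb4 C5 | C5 Bb4 C5 Eb5 F5
Each cell is the previous one up a 4th — so the unit is 5 notes.

5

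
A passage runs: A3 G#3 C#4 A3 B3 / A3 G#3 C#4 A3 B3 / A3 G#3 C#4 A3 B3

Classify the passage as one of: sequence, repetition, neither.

repetition

Each 5-note cell is identical (A3 G#3 C#4 A3 B3), restated at the same pitch.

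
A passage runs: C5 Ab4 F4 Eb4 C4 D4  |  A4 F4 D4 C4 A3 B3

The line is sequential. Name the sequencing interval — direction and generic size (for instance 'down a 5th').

down a 3rd

Taking 6-note groups, the heads are C5, A4: the pattern moves down a 3rd.
C5 to A4 is down a 3rd.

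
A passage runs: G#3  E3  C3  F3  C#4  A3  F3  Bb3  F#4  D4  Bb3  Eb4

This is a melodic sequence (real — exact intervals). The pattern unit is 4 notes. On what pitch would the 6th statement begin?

Unit = 4 notes; the statements start on G#3, C#4, F#4, moving up a 4th each time.
Continuing: B4 → E5 → A5. Statement 6 starts on A5.

A5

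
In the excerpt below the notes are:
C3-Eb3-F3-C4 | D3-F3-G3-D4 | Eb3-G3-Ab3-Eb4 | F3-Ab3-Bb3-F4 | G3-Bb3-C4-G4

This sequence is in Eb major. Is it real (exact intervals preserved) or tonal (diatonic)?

Every note is diatonic to Eb major.
Cell 1 has +3 semitones from note 1 to 2, but cell 3 has +4 — the interval quality changes while the contour stays the same, which is the hallmark of a tonal sequence.

tonal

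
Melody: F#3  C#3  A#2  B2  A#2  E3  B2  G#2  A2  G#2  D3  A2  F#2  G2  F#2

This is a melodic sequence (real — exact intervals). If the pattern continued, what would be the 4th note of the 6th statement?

Db2

Grouping in 5s, the 4th note of each cell is B2, A2, G2.
Carrying that down a 2nd forward: F2 → Eb2 → Db2.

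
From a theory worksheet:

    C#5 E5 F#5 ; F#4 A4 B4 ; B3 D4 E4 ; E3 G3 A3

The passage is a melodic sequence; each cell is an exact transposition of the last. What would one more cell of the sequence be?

Taking 3-note groups, the heads are C#5, F#4, B3, E3: the pattern moves down a 5th.
From A2 the exact shape gives A2 C3 D3.

A2 C3 D3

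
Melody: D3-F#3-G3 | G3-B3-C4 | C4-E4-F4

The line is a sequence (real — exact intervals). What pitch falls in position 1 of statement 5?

Bb4

With 3-note cells, note 1 of each statement runs D3, G3, C4.
Carrying that up a 4th forward: F4 → Bb4.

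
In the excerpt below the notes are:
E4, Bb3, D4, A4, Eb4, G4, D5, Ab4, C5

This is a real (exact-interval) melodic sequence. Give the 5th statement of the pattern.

C6 Gb5 Bb5

Unit = 3 notes; the statements start on E4, A4, D5, moving up a 4th each time.
Continuing the starts: G5 → C6.
From C6 the exact shape gives C6 Gb5 Bb5.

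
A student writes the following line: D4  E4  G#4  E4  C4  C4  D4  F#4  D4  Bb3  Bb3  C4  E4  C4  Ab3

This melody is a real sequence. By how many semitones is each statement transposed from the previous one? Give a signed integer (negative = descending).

-2

Taking 5-note groups, the heads are D4, C4, Bb3: the pattern moves down a 2nd.
Counting half-steps from D4 to C4: -2.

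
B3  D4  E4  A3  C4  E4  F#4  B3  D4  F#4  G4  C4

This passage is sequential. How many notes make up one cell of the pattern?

4

There are 12 notes; a 4-note unit gives 3 cells:
B3 D4 E4 A3 | C4 E4 F#4 B3 | D4 F#4 G4 C4
Every group is a transposition up a 2nd of the one before; no shorter unit works.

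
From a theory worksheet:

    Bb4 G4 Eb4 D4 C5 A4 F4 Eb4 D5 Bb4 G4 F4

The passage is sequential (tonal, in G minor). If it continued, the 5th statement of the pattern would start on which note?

With a 4-note motive the entries are Bb4, C5, D5, each up a 2nd from the previous.
Continuing: Eb5 → F5. Statement 5 starts on F5.

F5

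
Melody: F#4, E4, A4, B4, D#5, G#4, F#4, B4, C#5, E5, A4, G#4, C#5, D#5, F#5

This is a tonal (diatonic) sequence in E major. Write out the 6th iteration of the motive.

Taking 5-note groups, the heads are F#4, G#4, A4: the pattern moves up a 2nd.
Carrying on: B4 → C#5 → D#5.
Statement 6 starts on D#5 and keeps the same diatonic contour: D#5 C#5 F#5 G#5 B5.

D#5 C#5 F#5 G#5 B5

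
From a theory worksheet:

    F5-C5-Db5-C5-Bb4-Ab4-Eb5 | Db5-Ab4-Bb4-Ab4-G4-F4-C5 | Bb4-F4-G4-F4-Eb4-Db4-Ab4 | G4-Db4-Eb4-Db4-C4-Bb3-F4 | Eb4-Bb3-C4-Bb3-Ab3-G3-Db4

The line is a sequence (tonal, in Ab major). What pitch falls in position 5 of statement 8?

Bb2

Grouping in 7s, the 5th note of each cell is Bb4, G4, Eb4, C4, Ab3.
Carrying that down a 3rd forward: F3 → Db3 → Bb2.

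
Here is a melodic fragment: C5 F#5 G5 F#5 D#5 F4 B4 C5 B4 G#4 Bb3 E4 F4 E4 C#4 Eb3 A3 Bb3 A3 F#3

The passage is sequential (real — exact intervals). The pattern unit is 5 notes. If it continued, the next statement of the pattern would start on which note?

Ab2

Taking 5-note groups, the heads are C5, F4, Bb3, Eb3: the pattern moves down a 5th.
One more step down a 5th gives Ab2.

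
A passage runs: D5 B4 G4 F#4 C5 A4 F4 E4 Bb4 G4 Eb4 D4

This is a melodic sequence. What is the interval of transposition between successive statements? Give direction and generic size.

The 4-note cells begin on D5, C5, Bb4 — each down a 2nd from the last.
D5 to C5 is down a 2nd.

down a 2nd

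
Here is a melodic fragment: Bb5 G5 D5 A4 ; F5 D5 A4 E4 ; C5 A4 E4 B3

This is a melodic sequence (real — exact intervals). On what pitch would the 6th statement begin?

The 4-note cells begin on Bb5, F5, C5 — each down a 4th from the last.
Continuing: G4 → D4 → A3. Statement 6 starts on A3.

A3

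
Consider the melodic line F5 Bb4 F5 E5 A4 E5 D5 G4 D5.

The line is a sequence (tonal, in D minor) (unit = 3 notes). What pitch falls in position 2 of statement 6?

D4

Grouping in 3s, the 2nd note of each cell is Bb4, A4, G4.
Carrying that down a 2nd forward: F4 → E4 → D4.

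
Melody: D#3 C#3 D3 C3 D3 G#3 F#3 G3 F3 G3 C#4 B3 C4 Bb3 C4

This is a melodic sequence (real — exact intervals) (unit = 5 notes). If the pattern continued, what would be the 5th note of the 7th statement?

With 5-note cells, note 5 of each statement runs D3, G3, C4.
Each moves up a 4th. Continuing: F4 → Bb4 → Eb5 → Ab5.

Ab5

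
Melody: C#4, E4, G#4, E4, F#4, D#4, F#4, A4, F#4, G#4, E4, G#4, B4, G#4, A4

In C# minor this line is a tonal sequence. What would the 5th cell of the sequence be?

Unit = 5 notes; the statements start on C#4, D#4, E4, moving up a 2nd each time.
Carrying on: F#4 → G#4.
From G#4 the diatonic shape gives G#4 B4 D#5 B4 C#5.

G#4 B4 D#5 B4 C#5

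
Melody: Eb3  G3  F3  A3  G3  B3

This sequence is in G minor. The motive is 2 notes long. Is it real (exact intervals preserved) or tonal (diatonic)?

real

Each cell has the same semitone pattern (4,) — intervals are preserved exactly.
And B3 lies outside G minor, so the sequence is real rather than tonal.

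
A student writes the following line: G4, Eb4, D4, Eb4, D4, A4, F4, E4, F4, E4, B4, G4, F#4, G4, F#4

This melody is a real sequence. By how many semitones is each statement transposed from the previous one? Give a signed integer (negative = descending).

2

Unit = 5 notes; the statements start on G4, A4, B4, moving up a 2nd each time.
G4 to A4 spans +2 semitones.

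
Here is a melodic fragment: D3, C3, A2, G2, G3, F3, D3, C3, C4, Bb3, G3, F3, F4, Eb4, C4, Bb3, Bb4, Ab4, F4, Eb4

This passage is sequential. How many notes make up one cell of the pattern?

Try groups of 4 (5 cells in 20 notes):
D3 C3 A2 G2 | G3 F3 D3 C3 | C4 Bb3 G3 F3 | F4 Eb4 C4 Bb3 | Bb4 Ab4 F4 Eb4
Each cell is the previous one up a 4th — so the unit is 4 notes.

4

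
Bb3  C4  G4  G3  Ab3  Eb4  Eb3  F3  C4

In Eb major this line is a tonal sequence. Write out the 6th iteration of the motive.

F2 G2 D3

Unit = 3 notes; the statements start on Bb3, G3, Eb3, moving down a 3rd each time.
Continuing the starts: C3 → Ab2 → F2.
From F2 the diatonic shape gives F2 G2 D3.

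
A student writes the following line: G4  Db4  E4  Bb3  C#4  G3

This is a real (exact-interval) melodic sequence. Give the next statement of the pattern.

A#3 E3

Taking 2-note groups, the heads are G4, E4, C#4: the pattern moves down a 3rd.
So cell 4 is A#3 E3.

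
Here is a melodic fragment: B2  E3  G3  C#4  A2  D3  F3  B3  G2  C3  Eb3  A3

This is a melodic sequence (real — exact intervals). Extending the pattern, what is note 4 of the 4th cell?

Grouping in 4s, the 4th note of each cell is C#4, B3, A3.
One more down a 2nd gives G3.

G3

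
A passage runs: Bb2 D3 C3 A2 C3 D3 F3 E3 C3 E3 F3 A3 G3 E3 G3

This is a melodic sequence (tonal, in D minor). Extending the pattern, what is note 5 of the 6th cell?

With 5-note cells, note 5 of each statement runs C3, E3, G3.
Each moves up a 3rd. Continuing: Bb3 → D4 → F4.

F4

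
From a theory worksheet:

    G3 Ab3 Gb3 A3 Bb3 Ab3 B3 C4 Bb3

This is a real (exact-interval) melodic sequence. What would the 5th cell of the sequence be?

D#4 E4 D4

Taking 3-note groups, the heads are G3, A3, B3: the pattern moves up a 2nd.
Continuing the starts: C#4 → D#4.
From D#4 the exact shape gives D#4 E4 D4.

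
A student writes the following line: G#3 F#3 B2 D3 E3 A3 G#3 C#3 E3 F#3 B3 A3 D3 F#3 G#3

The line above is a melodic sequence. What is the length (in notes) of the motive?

15 notes total. Splitting into 3 groups of 5:
G#3 F#3 B2 D3 E3 | A3 G#3 C#3 E3 F#3 | B3 A3 D3 F#3 G#3
That's a consistent up a 2nd shift per cell, and no other grouping gives one.

5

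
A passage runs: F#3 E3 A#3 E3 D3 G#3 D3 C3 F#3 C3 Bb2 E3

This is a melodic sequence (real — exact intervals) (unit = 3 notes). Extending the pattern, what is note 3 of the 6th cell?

Grouping in 3s, the 3rd note of each cell is A#3, G#3, F#3, E3.
Carrying that down a 2nd forward: D3 → C3.

C3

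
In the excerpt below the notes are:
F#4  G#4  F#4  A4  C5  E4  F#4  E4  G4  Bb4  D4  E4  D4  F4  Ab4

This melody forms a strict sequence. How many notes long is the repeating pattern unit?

Try groups of 5 (3 cells in 15 notes):
F#4 G#4 F#4 A4 C5 | E4 F#4 E4 G4 Bb4 | D4 E4 D4 F4 Ab4
That's a consistent down a 2nd shift per cell, and no other grouping gives one.

5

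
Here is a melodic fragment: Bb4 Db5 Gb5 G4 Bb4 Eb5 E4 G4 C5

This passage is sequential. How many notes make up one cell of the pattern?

3

Try groups of 3 (3 cells in 9 notes):
Bb4 Db5 Gb5 | G4 Bb4 Eb5 | E4 G4 C5
Each cell is the previous one down a 3rd — so the unit is 3 notes.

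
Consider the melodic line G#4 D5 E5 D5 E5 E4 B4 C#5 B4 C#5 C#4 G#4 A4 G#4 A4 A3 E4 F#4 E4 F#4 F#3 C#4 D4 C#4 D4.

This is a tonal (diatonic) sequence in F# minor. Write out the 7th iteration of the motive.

Unit = 5 notes; the statements start on G#4, E4, C#4, A3, F#3, moving down a 3rd each time.
Extending down a 3rd: D3 → B2.
From B2 the diatonic shape gives B2 F#3 G#3 F#3 G#3.

B2 F#3 G#3 F#3 G#3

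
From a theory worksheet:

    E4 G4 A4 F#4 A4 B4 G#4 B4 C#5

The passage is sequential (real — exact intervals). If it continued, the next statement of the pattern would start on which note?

The 3-note cells begin on E4, F#4, G#4 — each up a 2nd from the last.
One more step up a 2nd gives A#4.

A#4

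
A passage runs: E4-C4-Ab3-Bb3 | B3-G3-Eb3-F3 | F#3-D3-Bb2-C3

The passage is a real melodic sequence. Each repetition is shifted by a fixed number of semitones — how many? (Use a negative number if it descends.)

With a 4-note motive the entries are E4, B3, F#3, each down a 4th from the previous.
E4→B3 is 59 − 64 = -5 semitones.

-5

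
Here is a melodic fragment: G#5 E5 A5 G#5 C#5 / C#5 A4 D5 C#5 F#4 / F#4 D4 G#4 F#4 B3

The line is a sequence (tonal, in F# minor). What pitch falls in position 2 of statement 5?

C#3

Grouping in 5s, the 2nd note of each cell is E5, A4, D4.
Extending down a 5th: G#3 → C#3.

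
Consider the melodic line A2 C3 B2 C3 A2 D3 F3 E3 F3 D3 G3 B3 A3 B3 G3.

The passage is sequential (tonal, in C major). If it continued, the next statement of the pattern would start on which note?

The 5-note cells begin on A2, D3, G3 — each up a 4th from the last.
One more step up a 4th gives C4.

C4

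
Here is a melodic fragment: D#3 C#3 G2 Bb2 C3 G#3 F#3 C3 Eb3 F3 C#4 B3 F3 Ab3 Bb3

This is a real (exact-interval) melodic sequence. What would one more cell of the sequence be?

With a 5-note motive the entries are D#3, G#3, C#4, each up a 4th from the previous.
From F#4 the exact shape gives F#4 E4 Bb3 Db4 Eb4.

F#4 E4 Bb3 Db4 Eb4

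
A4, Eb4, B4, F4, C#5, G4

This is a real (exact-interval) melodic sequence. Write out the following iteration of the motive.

With a 2-note motive the entries are A4, B4, C#5, each up a 2nd from the previous.
So cell 4 is D#5 A4.

D#5 A4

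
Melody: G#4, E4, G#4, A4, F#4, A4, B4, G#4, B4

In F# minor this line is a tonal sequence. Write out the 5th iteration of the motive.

With a 3-note motive the entries are G#4, A4, B4, each up a 2nd from the previous.
Extending up a 2nd: C#5 → D5.
Statement 5 starts on D5 and keeps the same diatonic contour: D5 B4 D5.

D5 B4 D5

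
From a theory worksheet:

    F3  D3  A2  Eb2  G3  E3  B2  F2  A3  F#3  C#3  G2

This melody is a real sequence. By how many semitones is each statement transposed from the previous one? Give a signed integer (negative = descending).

With a 4-note motive the entries are F3, G3, A3, each up a 2nd from the previous.
Counting half-steps from F3 to G3: 2.

2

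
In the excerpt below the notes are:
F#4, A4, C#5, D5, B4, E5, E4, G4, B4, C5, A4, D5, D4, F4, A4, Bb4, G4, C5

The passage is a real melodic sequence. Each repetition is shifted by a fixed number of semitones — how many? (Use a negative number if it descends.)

-2

Taking 6-note groups, the heads are F#4, E4, D4: the pattern moves down a 2nd.
Counting half-steps from F#4 to E4: -2.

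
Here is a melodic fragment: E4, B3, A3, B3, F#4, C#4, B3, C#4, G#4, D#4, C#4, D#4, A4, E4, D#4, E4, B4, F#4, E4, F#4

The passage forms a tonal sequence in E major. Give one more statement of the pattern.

C#5 G#4 F#4 G#4

Unit = 4 notes; the statements start on E4, F#4, G#4, A4, B4, moving up a 2nd each time.
So cell 6 is C#5 G#4 F#4 G#4.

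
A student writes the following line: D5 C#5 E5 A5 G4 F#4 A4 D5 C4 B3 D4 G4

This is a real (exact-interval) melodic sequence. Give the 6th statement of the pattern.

Eb2 D2 F2 Bb2

The 4-note cells begin on D5, G4, C4 — each down a 5th from the last.
Continuing the starts: F3 → Bb2 → Eb2.
Statement 6 starts on Eb2 and keeps the same exact contour: Eb2 D2 F2 Bb2.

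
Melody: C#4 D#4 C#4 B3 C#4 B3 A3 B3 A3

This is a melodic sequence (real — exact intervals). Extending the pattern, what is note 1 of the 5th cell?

F3

Grouping in 3s, the 1st note of each cell is C#4, B3, A3.
Carrying that down a 2nd forward: G3 → F3.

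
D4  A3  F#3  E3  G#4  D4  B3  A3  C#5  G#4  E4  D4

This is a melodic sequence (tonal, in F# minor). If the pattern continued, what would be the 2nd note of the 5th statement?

F#5

With 4-note cells, note 2 of each statement runs A3, D4, G#4.
Carrying that up a 4th forward: C#5 → F#5.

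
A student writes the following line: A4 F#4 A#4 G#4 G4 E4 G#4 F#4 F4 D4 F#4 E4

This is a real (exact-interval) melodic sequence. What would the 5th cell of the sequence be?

With a 4-note motive the entries are A4, G4, F4, each down a 2nd from the previous.
Carrying on: Eb4 → Db4.
From Db4 the exact shape gives Db4 Bb3 D4 C4.

Db4 Bb3 D4 C4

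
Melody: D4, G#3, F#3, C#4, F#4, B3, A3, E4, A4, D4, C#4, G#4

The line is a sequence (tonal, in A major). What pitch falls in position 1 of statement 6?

G#5

The unit is 4 notes. Position-1 pitches of the 3 shown cells: D4, F#4, A4.
Extending up a 3rd: C#5 → E5 → G#5.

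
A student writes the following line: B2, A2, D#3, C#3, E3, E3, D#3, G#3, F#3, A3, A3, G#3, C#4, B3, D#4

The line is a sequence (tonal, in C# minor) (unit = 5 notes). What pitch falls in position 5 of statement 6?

F#5

With 5-note cells, note 5 of each statement runs E3, A3, D#4.
Extending up a 4th: G#4 → C#5 → F#5.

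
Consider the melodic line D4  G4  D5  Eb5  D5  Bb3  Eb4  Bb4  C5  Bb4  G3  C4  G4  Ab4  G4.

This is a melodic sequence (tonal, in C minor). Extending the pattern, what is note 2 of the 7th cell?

Bb2

The unit is 5 notes. Position-2 pitches of the 3 shown cells: G4, Eb4, C4.
Each moves down a 3rd. Continuing: Ab3 → F3 → D3 → Bb2.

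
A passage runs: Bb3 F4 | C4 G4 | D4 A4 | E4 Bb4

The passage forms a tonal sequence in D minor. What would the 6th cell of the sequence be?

G4 D5

With a 2-note motive the entries are Bb3, C4, D4, E4, each up a 2nd from the previous.
Continuing the starts: F4 → G4.
Statement 6 starts on G4 and keeps the same diatonic contour: G4 D5.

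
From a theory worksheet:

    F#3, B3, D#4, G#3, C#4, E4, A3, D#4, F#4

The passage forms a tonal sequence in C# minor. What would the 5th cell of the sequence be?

C#4 F#4 A4

Taking 3-note groups, the heads are F#3, G#3, A3: the pattern moves up a 2nd.
Carrying on: B3 → C#4.
Statement 5 starts on C#4 and keeps the same diatonic contour: C#4 F#4 A4.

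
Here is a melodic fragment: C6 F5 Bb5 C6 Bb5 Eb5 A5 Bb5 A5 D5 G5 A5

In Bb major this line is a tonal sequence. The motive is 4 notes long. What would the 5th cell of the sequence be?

Taking 4-note groups, the heads are C6, Bb5, A5: the pattern moves down a 2nd.
Carrying on: G5 → F5.
Statement 5 starts on F5 and keeps the same diatonic contour: F5 Bb4 Eb5 F5.

F5 Bb4 Eb5 F5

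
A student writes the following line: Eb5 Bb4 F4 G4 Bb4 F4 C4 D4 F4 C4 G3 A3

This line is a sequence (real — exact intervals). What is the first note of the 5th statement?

The 4-note cells begin on Eb5, Bb4, F4 — each down a 4th from the last.
Continuing: C4 → G3. Statement 5 starts on G3.

G3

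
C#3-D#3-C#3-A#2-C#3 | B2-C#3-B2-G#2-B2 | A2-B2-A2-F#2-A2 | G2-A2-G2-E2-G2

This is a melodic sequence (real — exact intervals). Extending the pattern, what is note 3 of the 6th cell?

Grouping in 5s, the 3rd note of each cell is C#3, B2, A2, G2.
Extending down a 2nd: F2 → Eb2.

Eb2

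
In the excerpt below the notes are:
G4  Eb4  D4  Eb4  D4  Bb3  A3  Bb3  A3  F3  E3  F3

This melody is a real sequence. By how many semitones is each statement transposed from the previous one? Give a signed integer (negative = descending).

With a 4-note motive the entries are G4, D4, A3, each down a 4th from the previous.
G4→D4 is 62 − 67 = -5 semitones.

-5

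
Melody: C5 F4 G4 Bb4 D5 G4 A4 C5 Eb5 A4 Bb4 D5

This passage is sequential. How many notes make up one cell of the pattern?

4

12 notes total. Splitting into 3 groups of 4:
C5 F4 G4 Bb4 | D5 G4 A4 C5 | Eb5 A4 Bb4 D5
Every group is a transposition up a 2nd of the one before; no shorter unit works.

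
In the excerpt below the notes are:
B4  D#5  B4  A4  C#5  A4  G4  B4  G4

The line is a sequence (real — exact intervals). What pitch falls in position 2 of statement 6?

Grouping in 3s, the 2nd note of each cell is D#5, C#5, B4.
Each moves down a 2nd. Continuing: A4 → G4 → F4.

F4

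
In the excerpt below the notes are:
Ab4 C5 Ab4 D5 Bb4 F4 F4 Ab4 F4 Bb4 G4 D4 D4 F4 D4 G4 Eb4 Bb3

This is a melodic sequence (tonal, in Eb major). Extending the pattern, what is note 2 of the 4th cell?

D4

With 6-note cells, note 2 of each statement runs C5, Ab4, F4.
Each moves down a 3rd; the next is D4.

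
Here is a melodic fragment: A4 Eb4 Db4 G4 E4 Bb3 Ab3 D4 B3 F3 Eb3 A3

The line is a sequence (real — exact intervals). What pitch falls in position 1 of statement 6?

With 4-note cells, note 1 of each statement runs A4, E4, B3.
Each moves down a 4th. Continuing: F#3 → C#3 → G#2.

G#2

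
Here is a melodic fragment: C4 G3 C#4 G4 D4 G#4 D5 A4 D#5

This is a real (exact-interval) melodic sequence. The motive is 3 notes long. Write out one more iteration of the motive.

The 3-note cells begin on C4, G4, D5 — each up a 5th from the last.
Statement 4 starts on A5 and keeps the same exact contour: A5 E5 A#5.

A5 E5 A#5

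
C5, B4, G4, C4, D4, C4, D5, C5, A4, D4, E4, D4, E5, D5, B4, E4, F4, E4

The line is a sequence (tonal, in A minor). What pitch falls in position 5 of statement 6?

With 6-note cells, note 5 of each statement runs D4, E4, F4.
Carrying that up a 2nd forward: G4 → A4 → B4.

B4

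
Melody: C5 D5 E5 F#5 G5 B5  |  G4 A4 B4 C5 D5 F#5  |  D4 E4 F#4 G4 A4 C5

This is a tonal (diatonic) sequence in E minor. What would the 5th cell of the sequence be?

E3 F#3 G3 A3 B3 D4

Taking 6-note groups, the heads are C5, G4, D4: the pattern moves down a 4th.
Extending down a 4th: A3 → E3.
Statement 5 starts on E3 and keeps the same diatonic contour: E3 F#3 G3 A3 B3 D4.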